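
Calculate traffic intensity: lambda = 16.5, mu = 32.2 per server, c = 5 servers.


rho = lambda / (c * mu) = 16.5 / (5 * 32.2) = 0.1025

0.1025


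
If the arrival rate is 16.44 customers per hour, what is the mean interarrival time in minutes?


Mean interarrival time = 60/lambda = 60/16.44 = 3.65 minutes

3.65 minutes


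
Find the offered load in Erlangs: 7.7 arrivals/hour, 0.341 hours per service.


Offered load a = lambda * E[S] = 7.7 * 0.341 = 2.63 Erlangs

2.63 Erlangs


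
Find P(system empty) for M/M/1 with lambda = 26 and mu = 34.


P0 = 1 - rho = 1 - 26/34 = 0.2353

0.2353


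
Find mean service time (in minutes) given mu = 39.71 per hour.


Mean service time = 60/mu = 60/39.71 = 1.51 minutes

1.51 minutes


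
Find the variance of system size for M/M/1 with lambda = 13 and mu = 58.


rho = 13/58; Var(N) = rho/(1-rho)^2 = 0.37

0.37


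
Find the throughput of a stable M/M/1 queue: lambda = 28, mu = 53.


For a stable queue (lambda < mu), throughput = lambda = 28 per hour

28 per hour


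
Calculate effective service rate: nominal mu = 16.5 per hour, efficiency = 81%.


Effective rate = mu * efficiency = 16.5 * 0.81 = 13.37 per hour

13.37 per hour


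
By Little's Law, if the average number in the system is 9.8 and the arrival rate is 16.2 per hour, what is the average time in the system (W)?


W = L / lambda = 9.8 / 16.2 = 0.6049 hours

0.6049 hours


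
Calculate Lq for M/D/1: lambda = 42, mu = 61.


M/D/1: Lq = rho^2 / (2*(1-rho)) where rho = 42/61; Lq = 0.76

0.76


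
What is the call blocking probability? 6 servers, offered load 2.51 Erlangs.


B(N,A) = (A^N/N!) / sum(A^k/k!, k=0..N) with N=6, A=2.51 = 0.0286

0.0286


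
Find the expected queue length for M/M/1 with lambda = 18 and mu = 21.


rho = 18/21; Lq = rho^2/(1-rho) = 5.14

5.14


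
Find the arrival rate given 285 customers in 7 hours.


lambda = total arrivals / time = 285 / 7 = 40.71 per hour

40.71 per hour


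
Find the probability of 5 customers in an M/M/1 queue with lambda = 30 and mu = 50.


rho = 30/50; P(n) = (1-rho)*rho^n = (1-30/50)*(30/50)^5 = 0.0311

0.0311


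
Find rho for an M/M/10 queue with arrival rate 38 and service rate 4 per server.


rho = lambda/(c*mu) = 38/(10*4) = 0.95

0.95


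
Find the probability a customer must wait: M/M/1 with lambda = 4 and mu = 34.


P(wait) = rho = lambda/mu = 4/34 = 0.1176

0.1176


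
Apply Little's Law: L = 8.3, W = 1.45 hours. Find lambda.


lambda = L / W = 8.3 / 1.45 = 5.72 per hour

5.72 per hour


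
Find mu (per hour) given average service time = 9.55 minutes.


mu = 60 / avg_service_time = 60 / 9.55 = 6.28 per hour

6.28 per hour


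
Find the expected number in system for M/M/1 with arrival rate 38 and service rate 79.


rho = 38/79; L = rho/(1-rho) = 0.93

0.93


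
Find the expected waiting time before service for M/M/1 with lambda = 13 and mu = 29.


rho = 13/29; Wq = rho/(mu - lambda) = 0.028 hours

0.028 hours


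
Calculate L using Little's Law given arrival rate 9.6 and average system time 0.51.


L = lambda * W = 9.6 * 0.51 = 4.9

4.9


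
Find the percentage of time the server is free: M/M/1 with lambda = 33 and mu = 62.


Idle fraction = (1 - rho) * 100 = (1 - 33/62) * 100 = 46.8%

46.8%


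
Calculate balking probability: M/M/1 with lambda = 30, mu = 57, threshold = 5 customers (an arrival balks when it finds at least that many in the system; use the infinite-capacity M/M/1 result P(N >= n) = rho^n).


P(N >= 5) = rho^5 = (30/57)^5 = 0.0404

0.0404


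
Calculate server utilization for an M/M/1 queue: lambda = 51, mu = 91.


rho = lambda/mu = 51/91 = 0.5604

0.5604


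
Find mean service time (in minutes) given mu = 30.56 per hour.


Mean service time = 60/mu = 60/30.56 = 1.96 minutes

1.96 minutes


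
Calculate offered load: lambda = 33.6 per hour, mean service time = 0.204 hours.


Offered load a = lambda * E[S] = 33.6 * 0.204 = 6.85 Erlangs

6.85 Erlangs


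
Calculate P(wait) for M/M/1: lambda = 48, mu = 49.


P(wait) = rho = lambda/mu = 48/49 = 0.9796

0.9796


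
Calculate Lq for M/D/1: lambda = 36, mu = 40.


M/D/1: Lq = rho^2 / (2*(1-rho)) where rho = 36/40; Lq = 4.05

4.05


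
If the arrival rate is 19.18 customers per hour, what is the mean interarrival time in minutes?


Mean interarrival time = 60/lambda = 60/19.18 = 3.13 minutes

3.13 minutes


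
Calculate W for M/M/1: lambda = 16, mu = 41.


W = 1/(mu - lambda) = 1/(41 - 16) = 0.04 hours

0.04 hours


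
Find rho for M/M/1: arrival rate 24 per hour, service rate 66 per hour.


rho = lambda/mu = 24/66 = 0.3636

0.3636


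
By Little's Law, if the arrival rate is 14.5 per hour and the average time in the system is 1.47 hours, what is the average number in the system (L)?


L = lambda * W = 14.5 * 1.47 = 21.32

21.32


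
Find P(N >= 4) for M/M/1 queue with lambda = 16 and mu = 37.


P(N >= 4) = rho^4 = (16/37)^4 = 0.035

0.035


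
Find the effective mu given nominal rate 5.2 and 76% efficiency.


Effective rate = mu * efficiency = 5.2 * 0.76 = 3.95 per hour

3.95 per hour


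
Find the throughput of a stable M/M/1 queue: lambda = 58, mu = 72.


For a stable queue (lambda < mu), throughput = lambda = 58 per hour

58 per hour


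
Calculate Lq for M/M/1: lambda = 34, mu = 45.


rho = 34/45; Lq = rho^2/(1-rho) = 2.34

2.34


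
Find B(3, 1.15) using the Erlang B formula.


B(N,A) = (A^N/N!) / sum(A^k/k!, k=0..N) with N=3, A=1.15 = 0.0827

0.0827


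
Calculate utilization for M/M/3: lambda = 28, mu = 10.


rho = lambda/(c*mu) = 28/(3*10) = 0.9333

0.9333


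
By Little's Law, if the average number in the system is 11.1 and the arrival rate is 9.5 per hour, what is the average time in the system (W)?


W = L / lambda = 11.1 / 9.5 = 1.1684 hours

1.1684 hours


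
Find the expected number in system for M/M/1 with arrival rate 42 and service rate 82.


rho = 42/82; L = rho/(1-rho) = 1.05

1.05


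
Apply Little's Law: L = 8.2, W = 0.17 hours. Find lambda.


lambda = L / W = 8.2 / 0.17 = 48.24 per hour

48.24 per hour


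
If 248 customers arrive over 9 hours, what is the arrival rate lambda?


lambda = total arrivals / time = 248 / 9 = 27.56 per hour

27.56 per hour


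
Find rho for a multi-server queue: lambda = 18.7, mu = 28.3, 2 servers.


rho = lambda / (c * mu) = 18.7 / (2 * 28.3) = 0.3304

0.3304


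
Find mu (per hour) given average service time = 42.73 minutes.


mu = 60 / avg_service_time = 60 / 42.73 = 1.4 per hour

1.4 per hour


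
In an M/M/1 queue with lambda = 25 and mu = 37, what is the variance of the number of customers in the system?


rho = 25/37; Var(N) = rho/(1-rho)^2 = 6.42

6.42


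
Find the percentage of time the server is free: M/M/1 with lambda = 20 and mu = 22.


Idle fraction = (1 - rho) * 100 = (1 - 20/22) * 100 = 9.1%

9.1%


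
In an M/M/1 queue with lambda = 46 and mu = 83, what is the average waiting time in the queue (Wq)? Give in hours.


rho = 46/83; Wq = rho/(mu - lambda) = 0.015 hours

0.015 hours


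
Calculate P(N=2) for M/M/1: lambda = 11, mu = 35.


rho = 11/35; P(n) = (1-rho)*rho^n = (1-11/35)*(11/35)^2 = 0.0677

0.0677


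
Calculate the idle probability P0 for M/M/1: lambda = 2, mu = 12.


P0 = 1 - rho = 1 - 2/12 = 0.8333

0.8333


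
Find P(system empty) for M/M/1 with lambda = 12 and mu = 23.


P0 = 1 - rho = 1 - 12/23 = 0.4783

0.4783


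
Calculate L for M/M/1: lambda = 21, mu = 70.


rho = 21/70; L = rho/(1-rho) = 0.43

0.43


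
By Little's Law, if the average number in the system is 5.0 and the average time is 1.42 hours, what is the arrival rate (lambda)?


lambda = L / W = 5.0 / 1.42 = 3.52 per hour

3.52 per hour


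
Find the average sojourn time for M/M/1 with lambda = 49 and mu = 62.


W = 1/(mu - lambda) = 1/(62 - 49) = 0.0769 hours

0.0769 hours


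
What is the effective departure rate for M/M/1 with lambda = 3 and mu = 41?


For a stable queue (lambda < mu), throughput = lambda = 3 per hour

3 per hour


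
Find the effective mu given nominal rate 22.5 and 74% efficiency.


Effective rate = mu * efficiency = 22.5 * 0.74 = 16.65 per hour

16.65 per hour


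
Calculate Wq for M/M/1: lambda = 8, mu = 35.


rho = 8/35; Wq = rho/(mu - lambda) = 0.0085 hours

0.0085 hours


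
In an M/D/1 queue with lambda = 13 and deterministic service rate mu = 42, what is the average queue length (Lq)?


M/D/1: Lq = rho^2 / (2*(1-rho)) where rho = 13/42; Lq = 0.07

0.07


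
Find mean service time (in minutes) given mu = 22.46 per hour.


Mean service time = 60/mu = 60/22.46 = 2.67 minutes

2.67 minutes


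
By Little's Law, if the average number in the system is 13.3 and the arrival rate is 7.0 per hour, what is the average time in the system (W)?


W = L / lambda = 13.3 / 7.0 = 1.9 hours

1.9 hours


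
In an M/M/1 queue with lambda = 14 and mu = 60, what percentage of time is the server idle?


Idle fraction = (1 - rho) * 100 = (1 - 14/60) * 100 = 76.7%

76.7%


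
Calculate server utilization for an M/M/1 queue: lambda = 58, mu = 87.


rho = lambda/mu = 58/87 = 0.6667

0.6667


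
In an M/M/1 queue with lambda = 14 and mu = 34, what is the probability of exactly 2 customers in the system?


rho = 14/34; P(n) = (1-rho)*rho^n = (1-14/34)*(14/34)^2 = 0.0997

0.0997


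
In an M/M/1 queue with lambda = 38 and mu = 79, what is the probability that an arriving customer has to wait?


P(wait) = rho = lambda/mu = 38/79 = 0.481

0.481


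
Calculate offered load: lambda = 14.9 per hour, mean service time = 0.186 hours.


Offered load a = lambda * E[S] = 14.9 * 0.186 = 2.77 Erlangs

2.77 Erlangs


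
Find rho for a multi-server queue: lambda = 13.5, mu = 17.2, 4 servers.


rho = lambda / (c * mu) = 13.5 / (4 * 17.2) = 0.1962

0.1962


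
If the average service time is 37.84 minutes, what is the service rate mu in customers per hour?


mu = 60 / avg_service_time = 60 / 37.84 = 1.59 per hour

1.59 per hour


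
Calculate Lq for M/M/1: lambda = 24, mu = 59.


rho = 24/59; Lq = rho^2/(1-rho) = 0.28

0.28


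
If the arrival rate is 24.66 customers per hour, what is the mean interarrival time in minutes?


Mean interarrival time = 60/lambda = 60/24.66 = 2.43 minutes

2.43 minutes


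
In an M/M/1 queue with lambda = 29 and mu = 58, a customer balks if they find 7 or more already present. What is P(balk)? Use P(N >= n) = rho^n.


P(N >= 7) = rho^7 = (29/58)^7 = 0.0078

0.0078


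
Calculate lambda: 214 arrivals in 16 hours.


lambda = total arrivals / time = 214 / 16 = 13.38 per hour

13.38 per hour


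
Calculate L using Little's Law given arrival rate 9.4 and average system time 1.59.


L = lambda * W = 9.4 * 1.59 = 14.95

14.95


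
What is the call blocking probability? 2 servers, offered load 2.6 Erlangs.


B(N,A) = (A^N/N!) / sum(A^k/k!, k=0..N) with N=2, A=2.6 = 0.4842

0.4842


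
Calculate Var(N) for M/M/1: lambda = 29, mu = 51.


rho = 29/51; Var(N) = rho/(1-rho)^2 = 3.06

3.06


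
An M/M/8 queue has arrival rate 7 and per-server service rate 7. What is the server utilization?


rho = lambda/(c*mu) = 7/(8*7) = 0.125

0.125


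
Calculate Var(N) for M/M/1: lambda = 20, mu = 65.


rho = 20/65; Var(N) = rho/(1-rho)^2 = 0.64

0.64


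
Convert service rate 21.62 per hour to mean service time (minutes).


Mean service time = 60/mu = 60/21.62 = 2.78 minutes

2.78 minutes


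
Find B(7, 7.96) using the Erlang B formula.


B(N,A) = (A^N/N!) / sum(A^k/k!, k=0..N) with N=7, A=7.96 = 0.3059

0.3059


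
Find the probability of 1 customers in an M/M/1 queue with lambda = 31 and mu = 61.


rho = 31/61; P(n) = (1-rho)*rho^n = (1-31/61)*(31/61)^1 = 0.2499

0.2499


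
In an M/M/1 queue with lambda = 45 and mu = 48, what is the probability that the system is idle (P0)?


P0 = 1 - rho = 1 - 45/48 = 0.0625

0.0625


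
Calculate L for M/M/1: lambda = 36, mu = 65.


rho = 36/65; L = rho/(1-rho) = 1.24

1.24


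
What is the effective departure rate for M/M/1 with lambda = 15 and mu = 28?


For a stable queue (lambda < mu), throughput = lambda = 15 per hour

15 per hour


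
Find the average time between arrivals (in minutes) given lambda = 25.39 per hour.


Mean interarrival time = 60/lambda = 60/25.39 = 2.36 minutes

2.36 minutes


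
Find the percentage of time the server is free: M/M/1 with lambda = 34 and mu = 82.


Idle fraction = (1 - rho) * 100 = (1 - 34/82) * 100 = 58.5%

58.5%


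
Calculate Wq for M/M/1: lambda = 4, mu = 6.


rho = 4/6; Wq = rho/(mu - lambda) = 0.3333 hours

0.3333 hours


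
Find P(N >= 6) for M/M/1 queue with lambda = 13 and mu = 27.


P(N >= 6) = rho^6 = (13/27)^6 = 0.0125

0.0125


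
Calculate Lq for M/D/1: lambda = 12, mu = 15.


M/D/1: Lq = rho^2 / (2*(1-rho)) where rho = 12/15; Lq = 1.6

1.6


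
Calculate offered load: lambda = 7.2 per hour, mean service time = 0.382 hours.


Offered load a = lambda * E[S] = 7.2 * 0.382 = 2.75 Erlangs

2.75 Erlangs


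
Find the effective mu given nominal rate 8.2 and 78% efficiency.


Effective rate = mu * efficiency = 8.2 * 0.78 = 6.4 per hour

6.4 per hour


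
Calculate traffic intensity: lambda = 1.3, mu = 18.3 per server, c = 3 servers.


rho = lambda / (c * mu) = 1.3 / (3 * 18.3) = 0.0237

0.0237


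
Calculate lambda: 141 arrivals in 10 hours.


lambda = total arrivals / time = 141 / 10 = 14.1 per hour

14.1 per hour


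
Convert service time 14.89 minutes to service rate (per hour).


mu = 60 / avg_service_time = 60 / 14.89 = 4.03 per hour

4.03 per hour


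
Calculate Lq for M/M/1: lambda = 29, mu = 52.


rho = 29/52; Lq = rho^2/(1-rho) = 0.7

0.7


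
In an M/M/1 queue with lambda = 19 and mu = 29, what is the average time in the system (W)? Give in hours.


W = 1/(mu - lambda) = 1/(29 - 19) = 0.1 hours

0.1 hours


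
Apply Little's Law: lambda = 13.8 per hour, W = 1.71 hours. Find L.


L = lambda * W = 13.8 * 1.71 = 23.6

23.6


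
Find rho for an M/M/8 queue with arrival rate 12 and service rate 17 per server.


rho = lambda/(c*mu) = 12/(8*17) = 0.0882

0.0882


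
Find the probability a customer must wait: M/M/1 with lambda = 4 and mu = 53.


P(wait) = rho = lambda/mu = 4/53 = 0.0755

0.0755


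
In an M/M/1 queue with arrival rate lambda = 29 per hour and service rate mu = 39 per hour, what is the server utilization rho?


rho = lambda/mu = 29/39 = 0.7436

0.7436


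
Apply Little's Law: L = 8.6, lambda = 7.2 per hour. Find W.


W = L / lambda = 8.6 / 7.2 = 1.1944 hours

1.1944 hours


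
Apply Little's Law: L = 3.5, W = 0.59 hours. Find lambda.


lambda = L / W = 3.5 / 0.59 = 5.93 per hour

5.93 per hour


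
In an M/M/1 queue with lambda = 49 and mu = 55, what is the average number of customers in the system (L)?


rho = 49/55; L = rho/(1-rho) = 8.17

8.17


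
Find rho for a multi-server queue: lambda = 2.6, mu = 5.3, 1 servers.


rho = lambda / (c * mu) = 2.6 / (1 * 5.3) = 0.4906

0.4906


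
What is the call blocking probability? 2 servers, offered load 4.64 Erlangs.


B(N,A) = (A^N/N!) / sum(A^k/k!, k=0..N) with N=2, A=4.64 = 0.6562

0.6562


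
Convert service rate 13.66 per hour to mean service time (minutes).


Mean service time = 60/mu = 60/13.66 = 4.39 minutes

4.39 minutes


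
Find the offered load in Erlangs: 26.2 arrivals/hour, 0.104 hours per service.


Offered load a = lambda * E[S] = 26.2 * 0.104 = 2.72 Erlangs

2.72 Erlangs


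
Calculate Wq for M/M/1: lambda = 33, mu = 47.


rho = 33/47; Wq = rho/(mu - lambda) = 0.0502 hours

0.0502 hours


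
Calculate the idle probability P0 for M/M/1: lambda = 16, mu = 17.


P0 = 1 - rho = 1 - 16/17 = 0.0588

0.0588


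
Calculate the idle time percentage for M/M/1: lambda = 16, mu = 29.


Idle fraction = (1 - rho) * 100 = (1 - 16/29) * 100 = 44.8%

44.8%


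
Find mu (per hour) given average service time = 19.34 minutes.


mu = 60 / avg_service_time = 60 / 19.34 = 3.1 per hour

3.1 per hour


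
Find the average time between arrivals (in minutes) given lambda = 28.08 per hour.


Mean interarrival time = 60/lambda = 60/28.08 = 2.14 minutes

2.14 minutes


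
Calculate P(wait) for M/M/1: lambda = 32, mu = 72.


P(wait) = rho = lambda/mu = 32/72 = 0.4444

0.4444


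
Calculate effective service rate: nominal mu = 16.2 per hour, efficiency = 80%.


Effective rate = mu * efficiency = 16.2 * 0.8 = 12.96 per hour

12.96 per hour


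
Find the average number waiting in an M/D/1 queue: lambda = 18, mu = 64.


M/D/1: Lq = rho^2 / (2*(1-rho)) where rho = 18/64; Lq = 0.06

0.06


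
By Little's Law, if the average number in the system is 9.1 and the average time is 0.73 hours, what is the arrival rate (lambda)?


lambda = L / W = 9.1 / 0.73 = 12.47 per hour

12.47 per hour


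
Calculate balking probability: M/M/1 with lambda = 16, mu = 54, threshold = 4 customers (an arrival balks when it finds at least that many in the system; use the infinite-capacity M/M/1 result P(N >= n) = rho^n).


P(N >= 4) = rho^4 = (16/54)^4 = 0.0077

0.0077


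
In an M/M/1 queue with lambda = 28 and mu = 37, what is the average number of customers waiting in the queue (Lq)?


rho = 28/37; Lq = rho^2/(1-rho) = 2.35

2.35


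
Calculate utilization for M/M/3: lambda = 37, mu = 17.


rho = lambda/(c*mu) = 37/(3*17) = 0.7255

0.7255


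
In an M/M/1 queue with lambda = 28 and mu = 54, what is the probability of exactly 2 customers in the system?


rho = 28/54; P(n) = (1-rho)*rho^n = (1-28/54)*(28/54)^2 = 0.1295

0.1295


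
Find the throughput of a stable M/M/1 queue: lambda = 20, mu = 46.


For a stable queue (lambda < mu), throughput = lambda = 20 per hour

20 per hour


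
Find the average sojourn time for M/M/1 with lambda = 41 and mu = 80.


W = 1/(mu - lambda) = 1/(80 - 41) = 0.0256 hours

0.0256 hours


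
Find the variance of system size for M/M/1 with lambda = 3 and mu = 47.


rho = 3/47; Var(N) = rho/(1-rho)^2 = 0.07

0.07


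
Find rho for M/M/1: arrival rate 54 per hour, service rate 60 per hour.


rho = lambda/mu = 54/60 = 0.9

0.9


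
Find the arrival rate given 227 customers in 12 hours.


lambda = total arrivals / time = 227 / 12 = 18.92 per hour

18.92 per hour


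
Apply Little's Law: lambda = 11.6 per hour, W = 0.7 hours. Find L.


L = lambda * W = 11.6 * 0.7 = 8.12

8.12


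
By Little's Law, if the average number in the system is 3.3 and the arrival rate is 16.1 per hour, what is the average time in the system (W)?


W = L / lambda = 3.3 / 16.1 = 0.205 hours

0.205 hours


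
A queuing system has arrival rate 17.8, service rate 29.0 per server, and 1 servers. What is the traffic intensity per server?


rho = lambda / (c * mu) = 17.8 / (1 * 29.0) = 0.6138

0.6138


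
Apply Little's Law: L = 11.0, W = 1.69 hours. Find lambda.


lambda = L / W = 11.0 / 1.69 = 6.51 per hour

6.51 per hour


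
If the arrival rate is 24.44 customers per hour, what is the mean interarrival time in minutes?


Mean interarrival time = 60/lambda = 60/24.44 = 2.45 minutes

2.45 minutes


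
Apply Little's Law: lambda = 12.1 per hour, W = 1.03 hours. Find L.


L = lambda * W = 12.1 * 1.03 = 12.46

12.46


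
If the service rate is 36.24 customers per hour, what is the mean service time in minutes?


Mean service time = 60/mu = 60/36.24 = 1.66 minutes

1.66 minutes


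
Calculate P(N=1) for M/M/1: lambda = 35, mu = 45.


rho = 35/45; P(n) = (1-rho)*rho^n = (1-35/45)*(35/45)^1 = 0.1728

0.1728


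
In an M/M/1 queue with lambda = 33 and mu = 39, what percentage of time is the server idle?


Idle fraction = (1 - rho) * 100 = (1 - 33/39) * 100 = 15.4%

15.4%


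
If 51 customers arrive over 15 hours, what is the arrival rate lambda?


lambda = total arrivals / time = 51 / 15 = 3.4 per hour

3.4 per hour


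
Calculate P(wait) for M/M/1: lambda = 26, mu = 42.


P(wait) = rho = lambda/mu = 26/42 = 0.619

0.619


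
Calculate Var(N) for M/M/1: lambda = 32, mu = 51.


rho = 32/51; Var(N) = rho/(1-rho)^2 = 4.52

4.52


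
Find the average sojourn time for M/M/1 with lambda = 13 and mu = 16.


W = 1/(mu - lambda) = 1/(16 - 13) = 0.3333 hours

0.3333 hours


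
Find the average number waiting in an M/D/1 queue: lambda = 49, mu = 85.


M/D/1: Lq = rho^2 / (2*(1-rho)) where rho = 49/85; Lq = 0.39

0.39


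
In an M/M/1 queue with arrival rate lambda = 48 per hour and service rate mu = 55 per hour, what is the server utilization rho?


rho = lambda/mu = 48/55 = 0.8727

0.8727


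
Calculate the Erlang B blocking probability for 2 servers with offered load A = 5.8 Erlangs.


B(N,A) = (A^N/N!) / sum(A^k/k!, k=0..N) with N=2, A=5.8 = 0.7121

0.7121


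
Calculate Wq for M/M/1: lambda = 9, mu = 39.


rho = 9/39; Wq = rho/(mu - lambda) = 0.0077 hours

0.0077 hours


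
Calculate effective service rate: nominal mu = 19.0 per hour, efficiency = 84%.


Effective rate = mu * efficiency = 19.0 * 0.84 = 15.96 per hour

15.96 per hour


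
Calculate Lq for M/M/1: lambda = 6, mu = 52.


rho = 6/52; Lq = rho^2/(1-rho) = 0.02

0.02


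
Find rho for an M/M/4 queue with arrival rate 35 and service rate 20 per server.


rho = lambda/(c*mu) = 35/(4*20) = 0.4375

0.4375


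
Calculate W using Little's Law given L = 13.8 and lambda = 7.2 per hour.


W = L / lambda = 13.8 / 7.2 = 1.9167 hours

1.9167 hours


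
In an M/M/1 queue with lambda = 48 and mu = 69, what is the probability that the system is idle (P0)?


P0 = 1 - rho = 1 - 48/69 = 0.3043

0.3043


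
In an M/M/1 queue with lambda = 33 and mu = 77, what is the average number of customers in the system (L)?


rho = 33/77; L = rho/(1-rho) = 0.75

0.75


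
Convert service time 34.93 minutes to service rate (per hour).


mu = 60 / avg_service_time = 60 / 34.93 = 1.72 per hour

1.72 per hour


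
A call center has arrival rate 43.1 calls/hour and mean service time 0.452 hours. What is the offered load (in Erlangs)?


Offered load a = lambda * E[S] = 43.1 * 0.452 = 19.48 Erlangs

19.48 Erlangs


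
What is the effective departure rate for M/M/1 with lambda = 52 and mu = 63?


For a stable queue (lambda < mu), throughput = lambda = 52 per hour

52 per hour


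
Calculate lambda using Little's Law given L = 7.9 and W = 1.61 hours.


lambda = L / W = 7.9 / 1.61 = 4.91 per hour

4.91 per hour


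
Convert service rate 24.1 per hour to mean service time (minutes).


Mean service time = 60/mu = 60/24.1 = 2.49 minutes

2.49 minutes


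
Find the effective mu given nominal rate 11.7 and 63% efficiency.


Effective rate = mu * efficiency = 11.7 * 0.63 = 7.37 per hour

7.37 per hour


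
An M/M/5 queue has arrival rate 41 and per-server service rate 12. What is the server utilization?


rho = lambda/(c*mu) = 41/(5*12) = 0.6833

0.6833


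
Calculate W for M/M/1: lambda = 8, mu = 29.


W = 1/(mu - lambda) = 1/(29 - 8) = 0.0476 hours

0.0476 hours


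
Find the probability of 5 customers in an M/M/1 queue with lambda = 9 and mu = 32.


rho = 9/32; P(n) = (1-rho)*rho^n = (1-9/32)*(9/32)^5 = 0.0013

0.0013


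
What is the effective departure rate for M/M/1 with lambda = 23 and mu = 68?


For a stable queue (lambda < mu), throughput = lambda = 23 per hour

23 per hour


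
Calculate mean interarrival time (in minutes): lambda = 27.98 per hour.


Mean interarrival time = 60/lambda = 60/27.98 = 2.14 minutes

2.14 minutes


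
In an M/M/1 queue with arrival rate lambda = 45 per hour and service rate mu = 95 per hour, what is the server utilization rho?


rho = lambda/mu = 45/95 = 0.4737

0.4737


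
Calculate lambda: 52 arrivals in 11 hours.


lambda = total arrivals / time = 52 / 11 = 4.73 per hour

4.73 per hour


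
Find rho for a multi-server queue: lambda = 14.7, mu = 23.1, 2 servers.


rho = lambda / (c * mu) = 14.7 / (2 * 23.1) = 0.3182

0.3182


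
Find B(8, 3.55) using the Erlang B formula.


B(N,A) = (A^N/N!) / sum(A^k/k!, k=0..N) with N=8, A=3.55 = 0.0182

0.0182


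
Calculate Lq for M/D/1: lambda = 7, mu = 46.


M/D/1: Lq = rho^2 / (2*(1-rho)) where rho = 7/46; Lq = 0.01

0.01


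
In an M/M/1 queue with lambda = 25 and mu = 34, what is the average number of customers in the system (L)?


rho = 25/34; L = rho/(1-rho) = 2.78

2.78


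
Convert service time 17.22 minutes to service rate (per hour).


mu = 60 / avg_service_time = 60 / 17.22 = 3.48 per hour

3.48 per hour


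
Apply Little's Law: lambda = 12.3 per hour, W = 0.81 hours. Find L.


L = lambda * W = 12.3 * 0.81 = 9.96

9.96


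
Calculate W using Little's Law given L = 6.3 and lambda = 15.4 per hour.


W = L / lambda = 6.3 / 15.4 = 0.4091 hours

0.4091 hours


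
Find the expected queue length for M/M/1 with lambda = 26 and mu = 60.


rho = 26/60; Lq = rho^2/(1-rho) = 0.33

0.33


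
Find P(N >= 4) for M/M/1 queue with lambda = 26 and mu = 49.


P(N >= 4) = rho^4 = (26/49)^4 = 0.0793

0.0793


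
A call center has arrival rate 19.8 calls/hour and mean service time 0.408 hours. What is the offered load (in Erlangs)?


Offered load a = lambda * E[S] = 19.8 * 0.408 = 8.08 Erlangs

8.08 Erlangs


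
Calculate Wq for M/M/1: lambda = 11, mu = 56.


rho = 11/56; Wq = rho/(mu - lambda) = 0.0044 hours

0.0044 hours


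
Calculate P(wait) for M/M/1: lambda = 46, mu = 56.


P(wait) = rho = lambda/mu = 46/56 = 0.8214

0.8214


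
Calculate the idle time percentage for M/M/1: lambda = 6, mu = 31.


Idle fraction = (1 - rho) * 100 = (1 - 6/31) * 100 = 80.6%

80.6%


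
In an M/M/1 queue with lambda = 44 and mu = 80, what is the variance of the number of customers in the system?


rho = 44/80; Var(N) = rho/(1-rho)^2 = 2.72

2.72


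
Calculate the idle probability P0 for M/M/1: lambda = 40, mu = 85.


P0 = 1 - rho = 1 - 40/85 = 0.5294

0.5294


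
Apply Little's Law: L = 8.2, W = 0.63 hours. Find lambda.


lambda = L / W = 8.2 / 0.63 = 13.02 per hour

13.02 per hour


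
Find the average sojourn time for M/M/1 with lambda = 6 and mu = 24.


W = 1/(mu - lambda) = 1/(24 - 6) = 0.0556 hours

0.0556 hours


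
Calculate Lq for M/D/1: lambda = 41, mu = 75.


M/D/1: Lq = rho^2 / (2*(1-rho)) where rho = 41/75; Lq = 0.33

0.33


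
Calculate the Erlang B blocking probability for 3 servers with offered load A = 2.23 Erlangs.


B(N,A) = (A^N/N!) / sum(A^k/k!, k=0..N) with N=3, A=2.23 = 0.2443

0.2443


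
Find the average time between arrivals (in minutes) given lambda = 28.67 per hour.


Mean interarrival time = 60/lambda = 60/28.67 = 2.09 minutes

2.09 minutes


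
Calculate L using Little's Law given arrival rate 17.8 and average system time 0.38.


L = lambda * W = 17.8 * 0.38 = 6.76

6.76


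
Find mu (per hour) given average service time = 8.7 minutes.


mu = 60 / avg_service_time = 60 / 8.7 = 6.9 per hour

6.9 per hour


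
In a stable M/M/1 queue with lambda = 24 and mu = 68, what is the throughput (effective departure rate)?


For a stable queue (lambda < mu), throughput = lambda = 24 per hour

24 per hour


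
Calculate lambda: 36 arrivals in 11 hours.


lambda = total arrivals / time = 36 / 11 = 3.27 per hour

3.27 per hour


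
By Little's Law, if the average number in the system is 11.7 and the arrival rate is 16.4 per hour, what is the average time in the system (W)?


W = L / lambda = 11.7 / 16.4 = 0.7134 hours

0.7134 hours


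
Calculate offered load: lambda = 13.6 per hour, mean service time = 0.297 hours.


Offered load a = lambda * E[S] = 13.6 * 0.297 = 4.04 Erlangs

4.04 Erlangs


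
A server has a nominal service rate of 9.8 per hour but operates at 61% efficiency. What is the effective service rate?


Effective rate = mu * efficiency = 9.8 * 0.61 = 5.98 per hour

5.98 per hour


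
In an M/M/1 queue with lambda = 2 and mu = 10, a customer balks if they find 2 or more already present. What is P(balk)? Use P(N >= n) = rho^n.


P(N >= 2) = rho^2 = (2/10)^2 = 0.04

0.04


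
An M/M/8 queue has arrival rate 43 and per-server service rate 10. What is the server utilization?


rho = lambda/(c*mu) = 43/(8*10) = 0.5375

0.5375


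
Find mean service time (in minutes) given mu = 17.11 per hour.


Mean service time = 60/mu = 60/17.11 = 3.51 minutes

3.51 minutes


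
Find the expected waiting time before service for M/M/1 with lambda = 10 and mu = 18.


rho = 10/18; Wq = rho/(mu - lambda) = 0.0694 hours

0.0694 hours


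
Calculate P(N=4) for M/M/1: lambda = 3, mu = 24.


rho = 3/24; P(n) = (1-rho)*rho^n = (1-3/24)*(3/24)^4 = 0.0002

0.0002


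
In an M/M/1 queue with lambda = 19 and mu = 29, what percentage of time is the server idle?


Idle fraction = (1 - rho) * 100 = (1 - 19/29) * 100 = 34.5%

34.5%


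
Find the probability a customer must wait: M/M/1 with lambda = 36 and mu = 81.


P(wait) = rho = lambda/mu = 36/81 = 0.4444

0.4444


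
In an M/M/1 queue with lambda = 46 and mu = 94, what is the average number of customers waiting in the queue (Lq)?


rho = 46/94; Lq = rho^2/(1-rho) = 0.47

0.47


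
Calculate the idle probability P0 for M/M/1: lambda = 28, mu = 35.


P0 = 1 - rho = 1 - 28/35 = 0.2

0.2


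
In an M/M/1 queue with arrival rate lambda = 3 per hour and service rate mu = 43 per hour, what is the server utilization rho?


rho = lambda/mu = 3/43 = 0.0698

0.0698


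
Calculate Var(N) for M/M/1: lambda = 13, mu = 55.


rho = 13/55; Var(N) = rho/(1-rho)^2 = 0.41

0.41


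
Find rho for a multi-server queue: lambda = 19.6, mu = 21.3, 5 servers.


rho = lambda / (c * mu) = 19.6 / (5 * 21.3) = 0.184

0.184


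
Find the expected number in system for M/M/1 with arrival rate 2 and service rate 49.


rho = 2/49; L = rho/(1-rho) = 0.04

0.04


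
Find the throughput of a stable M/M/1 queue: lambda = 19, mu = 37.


For a stable queue (lambda < mu), throughput = lambda = 19 per hour

19 per hour


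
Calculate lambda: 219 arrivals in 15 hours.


lambda = total arrivals / time = 219 / 15 = 14.6 per hour

14.6 per hour


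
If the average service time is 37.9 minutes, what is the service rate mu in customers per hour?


mu = 60 / avg_service_time = 60 / 37.9 = 1.58 per hour

1.58 per hour


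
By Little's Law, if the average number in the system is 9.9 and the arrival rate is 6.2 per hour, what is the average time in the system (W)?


W = L / lambda = 9.9 / 6.2 = 1.5968 hours

1.5968 hours


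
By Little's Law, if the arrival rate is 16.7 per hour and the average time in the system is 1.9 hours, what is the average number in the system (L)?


L = lambda * W = 16.7 * 1.9 = 31.73

31.73


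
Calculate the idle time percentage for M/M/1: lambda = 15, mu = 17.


Idle fraction = (1 - rho) * 100 = (1 - 15/17) * 100 = 11.8%

11.8%


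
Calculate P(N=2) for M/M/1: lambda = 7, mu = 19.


rho = 7/19; P(n) = (1-rho)*rho^n = (1-7/19)*(7/19)^2 = 0.0857

0.0857


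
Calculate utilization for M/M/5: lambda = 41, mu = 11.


rho = lambda/(c*mu) = 41/(5*11) = 0.7455

0.7455


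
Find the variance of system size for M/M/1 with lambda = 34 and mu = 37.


rho = 34/37; Var(N) = rho/(1-rho)^2 = 139.78

139.78


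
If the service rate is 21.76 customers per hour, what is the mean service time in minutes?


Mean service time = 60/mu = 60/21.76 = 2.76 minutes

2.76 minutes


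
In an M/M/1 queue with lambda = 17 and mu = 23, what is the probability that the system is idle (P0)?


P0 = 1 - rho = 1 - 17/23 = 0.2609

0.2609


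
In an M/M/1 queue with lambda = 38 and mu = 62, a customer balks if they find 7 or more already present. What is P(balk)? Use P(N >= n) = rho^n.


P(N >= 7) = rho^7 = (38/62)^7 = 0.0325

0.0325


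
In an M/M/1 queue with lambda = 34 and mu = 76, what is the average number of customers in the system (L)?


rho = 34/76; L = rho/(1-rho) = 0.81

0.81


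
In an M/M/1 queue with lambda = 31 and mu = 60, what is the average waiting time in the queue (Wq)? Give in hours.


rho = 31/60; Wq = rho/(mu - lambda) = 0.0178 hours

0.0178 hours


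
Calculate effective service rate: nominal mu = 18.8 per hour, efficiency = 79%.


Effective rate = mu * efficiency = 18.8 * 0.79 = 14.85 per hour

14.85 per hour


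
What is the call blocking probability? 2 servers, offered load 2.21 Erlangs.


B(N,A) = (A^N/N!) / sum(A^k/k!, k=0..N) with N=2, A=2.21 = 0.4321

0.4321


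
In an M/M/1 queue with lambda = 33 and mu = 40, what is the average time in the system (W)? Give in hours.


W = 1/(mu - lambda) = 1/(40 - 33) = 0.1429 hours

0.1429 hours


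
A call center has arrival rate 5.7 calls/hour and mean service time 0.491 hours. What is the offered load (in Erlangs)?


Offered load a = lambda * E[S] = 5.7 * 0.491 = 2.8 Erlangs

2.8 Erlangs


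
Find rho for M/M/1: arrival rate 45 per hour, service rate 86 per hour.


rho = lambda/mu = 45/86 = 0.5233

0.5233


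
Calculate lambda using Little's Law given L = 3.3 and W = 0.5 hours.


lambda = L / W = 3.3 / 0.5 = 6.6 per hour

6.6 per hour


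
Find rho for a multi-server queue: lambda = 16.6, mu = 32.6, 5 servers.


rho = lambda / (c * mu) = 16.6 / (5 * 32.6) = 0.1018

0.1018


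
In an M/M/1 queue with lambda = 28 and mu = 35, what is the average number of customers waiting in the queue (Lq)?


rho = 28/35; Lq = rho^2/(1-rho) = 3.2

3.2


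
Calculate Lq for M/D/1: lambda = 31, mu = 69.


M/D/1: Lq = rho^2 / (2*(1-rho)) where rho = 31/69; Lq = 0.18

0.18


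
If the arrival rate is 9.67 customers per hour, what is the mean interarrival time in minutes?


Mean interarrival time = 60/lambda = 60/9.67 = 6.2 minutes

6.2 minutes


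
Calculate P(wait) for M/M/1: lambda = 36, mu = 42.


P(wait) = rho = lambda/mu = 36/42 = 0.8571

0.8571


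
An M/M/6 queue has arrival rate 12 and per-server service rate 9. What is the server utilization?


rho = lambda/(c*mu) = 12/(6*9) = 0.2222

0.2222


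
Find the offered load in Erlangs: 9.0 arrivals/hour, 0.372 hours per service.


Offered load a = lambda * E[S] = 9.0 * 0.372 = 3.35 Erlangs

3.35 Erlangs


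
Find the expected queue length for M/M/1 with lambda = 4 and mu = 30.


rho = 4/30; Lq = rho^2/(1-rho) = 0.02

0.02


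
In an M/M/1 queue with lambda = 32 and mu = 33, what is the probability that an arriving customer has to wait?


P(wait) = rho = lambda/mu = 32/33 = 0.9697

0.9697


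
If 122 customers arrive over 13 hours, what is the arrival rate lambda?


lambda = total arrivals / time = 122 / 13 = 9.38 per hour

9.38 per hour


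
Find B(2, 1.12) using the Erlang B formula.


B(N,A) = (A^N/N!) / sum(A^k/k!, k=0..N) with N=2, A=1.12 = 0.2283

0.2283


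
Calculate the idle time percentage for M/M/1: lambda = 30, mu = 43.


Idle fraction = (1 - rho) * 100 = (1 - 30/43) * 100 = 30.2%

30.2%


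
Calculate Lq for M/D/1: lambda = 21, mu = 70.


M/D/1: Lq = rho^2 / (2*(1-rho)) where rho = 21/70; Lq = 0.06

0.06


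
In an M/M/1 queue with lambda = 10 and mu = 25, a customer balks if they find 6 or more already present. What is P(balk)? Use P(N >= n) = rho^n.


P(N >= 6) = rho^6 = (10/25)^6 = 0.0041

0.0041


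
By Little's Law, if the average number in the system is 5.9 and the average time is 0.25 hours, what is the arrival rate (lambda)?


lambda = L / W = 5.9 / 0.25 = 23.6 per hour

23.6 per hour


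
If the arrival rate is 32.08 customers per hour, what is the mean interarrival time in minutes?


Mean interarrival time = 60/lambda = 60/32.08 = 1.87 minutes

1.87 minutes


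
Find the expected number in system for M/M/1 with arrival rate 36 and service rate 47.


rho = 36/47; L = rho/(1-rho) = 3.27

3.27


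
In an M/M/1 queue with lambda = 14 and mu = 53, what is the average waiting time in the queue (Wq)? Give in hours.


rho = 14/53; Wq = rho/(mu - lambda) = 0.0068 hours

0.0068 hours


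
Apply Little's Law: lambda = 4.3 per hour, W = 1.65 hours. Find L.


L = lambda * W = 4.3 * 1.65 = 7.1

7.1


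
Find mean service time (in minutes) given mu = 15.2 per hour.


Mean service time = 60/mu = 60/15.2 = 3.95 minutes

3.95 minutes


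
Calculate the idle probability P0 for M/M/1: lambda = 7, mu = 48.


P0 = 1 - rho = 1 - 7/48 = 0.8542

0.8542


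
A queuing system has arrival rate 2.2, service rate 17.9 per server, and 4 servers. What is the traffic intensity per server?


rho = lambda / (c * mu) = 2.2 / (4 * 17.9) = 0.0307

0.0307


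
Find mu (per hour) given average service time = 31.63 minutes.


mu = 60 / avg_service_time = 60 / 31.63 = 1.9 per hour

1.9 per hour


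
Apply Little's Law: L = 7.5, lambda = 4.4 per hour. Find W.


W = L / lambda = 7.5 / 4.4 = 1.7045 hours

1.7045 hours


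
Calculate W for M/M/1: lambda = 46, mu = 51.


W = 1/(mu - lambda) = 1/(51 - 46) = 0.2 hours

0.2 hours


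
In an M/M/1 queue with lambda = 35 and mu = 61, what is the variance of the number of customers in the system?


rho = 35/61; Var(N) = rho/(1-rho)^2 = 3.16

3.16


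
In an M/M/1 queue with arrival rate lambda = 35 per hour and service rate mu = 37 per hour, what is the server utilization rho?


rho = lambda/mu = 35/37 = 0.9459

0.9459


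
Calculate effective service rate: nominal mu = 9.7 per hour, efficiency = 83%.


Effective rate = mu * efficiency = 9.7 * 0.83 = 8.05 per hour

8.05 per hour


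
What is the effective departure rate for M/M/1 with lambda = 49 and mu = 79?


For a stable queue (lambda < mu), throughput = lambda = 49 per hour

49 per hour


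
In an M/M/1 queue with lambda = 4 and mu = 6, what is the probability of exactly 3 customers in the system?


rho = 4/6; P(n) = (1-rho)*rho^n = (1-4/6)*(4/6)^3 = 0.0988

0.0988


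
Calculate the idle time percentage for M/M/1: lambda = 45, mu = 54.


Idle fraction = (1 - rho) * 100 = (1 - 45/54) * 100 = 16.7%

16.7%


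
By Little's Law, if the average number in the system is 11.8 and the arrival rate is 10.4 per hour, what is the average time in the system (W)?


W = L / lambda = 11.8 / 10.4 = 1.1346 hours

1.1346 hours


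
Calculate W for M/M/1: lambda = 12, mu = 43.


W = 1/(mu - lambda) = 1/(43 - 12) = 0.0323 hours

0.0323 hours


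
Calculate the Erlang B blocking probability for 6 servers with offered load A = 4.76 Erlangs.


B(N,A) = (A^N/N!) / sum(A^k/k!, k=0..N) with N=6, A=4.76 = 0.1738

0.1738


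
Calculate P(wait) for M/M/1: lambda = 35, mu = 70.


P(wait) = rho = lambda/mu = 35/70 = 0.5

0.5


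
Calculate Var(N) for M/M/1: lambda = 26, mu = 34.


rho = 26/34; Var(N) = rho/(1-rho)^2 = 13.81

13.81


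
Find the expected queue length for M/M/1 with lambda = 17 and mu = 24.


rho = 17/24; Lq = rho^2/(1-rho) = 1.72

1.72


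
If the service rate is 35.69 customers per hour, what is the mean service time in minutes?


Mean service time = 60/mu = 60/35.69 = 1.68 minutes

1.68 minutes
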